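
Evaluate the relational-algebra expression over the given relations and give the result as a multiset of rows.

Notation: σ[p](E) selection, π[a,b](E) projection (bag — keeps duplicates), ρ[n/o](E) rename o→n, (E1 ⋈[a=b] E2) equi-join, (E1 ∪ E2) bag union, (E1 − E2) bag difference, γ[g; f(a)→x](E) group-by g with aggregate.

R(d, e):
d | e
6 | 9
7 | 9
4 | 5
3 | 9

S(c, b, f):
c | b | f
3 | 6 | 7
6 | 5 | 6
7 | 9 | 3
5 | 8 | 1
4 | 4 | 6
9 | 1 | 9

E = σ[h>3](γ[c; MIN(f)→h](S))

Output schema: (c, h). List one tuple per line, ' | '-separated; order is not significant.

Stepwise |·|:
  S → 6
  γ[c; MIN(f)→h](S) → 6
  σ[h>3](γ[c; MIN(f)→h](S)) → 4

== RESULT ==
c | h
3 | 7
4 | 6
6 | 6
9 | 9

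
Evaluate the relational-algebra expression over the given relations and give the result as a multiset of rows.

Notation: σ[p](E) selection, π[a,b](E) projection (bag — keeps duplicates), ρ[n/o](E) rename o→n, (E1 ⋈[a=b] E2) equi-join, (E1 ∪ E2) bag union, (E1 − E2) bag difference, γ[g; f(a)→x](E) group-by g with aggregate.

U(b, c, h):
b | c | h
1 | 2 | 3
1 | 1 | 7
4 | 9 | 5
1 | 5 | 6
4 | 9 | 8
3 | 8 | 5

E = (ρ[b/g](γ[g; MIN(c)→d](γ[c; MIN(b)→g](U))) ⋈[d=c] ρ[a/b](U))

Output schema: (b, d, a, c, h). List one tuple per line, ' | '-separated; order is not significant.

Subexpression sizes:
  U → 6
  γ[c; MIN(b)→g](U) → 5
  γ[g; MIN(c)→d](γ[c; MIN(b)→g](U)) → 3
  ρ[b/g](γ[g; MIN(c)→d](γ[c; MIN(b)→g](U))) → 3
  U → 6
  ρ[a/b](U) → 6
  (ρ[b/g](γ[g; MIN(c)→d](γ[c; MIN(b)→g](U))) ⋈[d=c] ρ[a/b](U)) → 4

== RESULT ==
b | d | a | c | h
1 | 1 | 1 | 1 | 7
3 | 8 | 3 | 8 | 5
4 | 9 | 4 | 9 | 5
4 | 9 | 4 | 9 | 8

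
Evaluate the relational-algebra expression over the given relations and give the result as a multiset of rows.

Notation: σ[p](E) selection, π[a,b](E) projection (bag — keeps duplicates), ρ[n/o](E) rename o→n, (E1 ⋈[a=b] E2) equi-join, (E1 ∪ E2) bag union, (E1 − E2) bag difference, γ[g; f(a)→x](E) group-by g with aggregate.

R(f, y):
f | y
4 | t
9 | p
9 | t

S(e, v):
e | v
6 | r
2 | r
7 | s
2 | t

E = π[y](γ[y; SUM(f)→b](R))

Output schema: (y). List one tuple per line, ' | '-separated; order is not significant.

Stepwise |·|:
  R → 3
  γ[y; SUM(f)→b](R) → 2
  π[y](γ[y; SUM(f)→b](R)) → 2

== RESULT ==
y
p
t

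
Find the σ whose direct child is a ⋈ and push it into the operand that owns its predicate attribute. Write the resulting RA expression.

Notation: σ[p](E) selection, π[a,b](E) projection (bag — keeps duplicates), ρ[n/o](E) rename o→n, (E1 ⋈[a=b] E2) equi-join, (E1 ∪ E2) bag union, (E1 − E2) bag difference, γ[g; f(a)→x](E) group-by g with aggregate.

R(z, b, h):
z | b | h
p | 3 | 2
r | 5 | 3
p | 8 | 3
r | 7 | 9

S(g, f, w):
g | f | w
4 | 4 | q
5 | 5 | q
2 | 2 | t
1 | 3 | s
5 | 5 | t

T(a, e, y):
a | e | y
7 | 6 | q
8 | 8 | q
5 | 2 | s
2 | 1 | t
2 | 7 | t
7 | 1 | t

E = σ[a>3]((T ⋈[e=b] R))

σ filters on a, owned by the left side.
E' = (σ[a>3](T) ⋈[e=b] R)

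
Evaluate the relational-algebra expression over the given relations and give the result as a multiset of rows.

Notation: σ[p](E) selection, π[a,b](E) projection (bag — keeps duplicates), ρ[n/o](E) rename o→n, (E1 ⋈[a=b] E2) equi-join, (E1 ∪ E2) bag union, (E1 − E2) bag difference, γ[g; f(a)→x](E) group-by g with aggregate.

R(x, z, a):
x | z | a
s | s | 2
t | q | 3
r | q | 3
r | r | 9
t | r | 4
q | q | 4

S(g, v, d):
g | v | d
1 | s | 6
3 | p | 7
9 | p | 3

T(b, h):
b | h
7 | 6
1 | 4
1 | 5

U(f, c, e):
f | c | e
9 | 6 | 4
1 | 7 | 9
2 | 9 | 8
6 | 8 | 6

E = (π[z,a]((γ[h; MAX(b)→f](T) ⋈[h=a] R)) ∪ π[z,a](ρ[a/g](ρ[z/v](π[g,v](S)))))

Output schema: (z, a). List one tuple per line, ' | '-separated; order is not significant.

Row counts bottom-up:
  T → 3
  γ[h; MAX(b)→f](T) → 3
  R → 6
  (γ[h; MAX(b)→f](T) ⋈[h=a] R) → 2
  π[z,a]((γ[h; MAX(b)→f](T) ⋈[h=a] R)) → 2
  S → 3
  π[g,v](S) → 3
  ρ[z/v](π[g,v](S)) → 3
  ρ[a/g](ρ[z/v](π[g,v](S))) → 3
  π[z,a](ρ[a/g](ρ[z/v](π[g,v](S)))) → 3
  (π[z,a]((γ[h; MAX(b)→f](T) ⋈[h=a] R)) ∪ π[z,a](ρ[a/g](ρ[z/v](π[g,v](S))))) → 5

== RESULT ==
z | a
p | 3
p | 9
q | 4
r | 4
s | 1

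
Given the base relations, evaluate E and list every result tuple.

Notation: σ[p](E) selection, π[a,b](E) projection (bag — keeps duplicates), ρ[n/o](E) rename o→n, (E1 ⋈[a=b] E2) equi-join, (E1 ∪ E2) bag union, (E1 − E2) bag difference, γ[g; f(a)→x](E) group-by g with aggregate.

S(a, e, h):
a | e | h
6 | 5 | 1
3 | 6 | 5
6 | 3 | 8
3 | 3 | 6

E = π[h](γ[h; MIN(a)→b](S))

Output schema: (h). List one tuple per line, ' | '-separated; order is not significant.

Subexpression sizes:
  S → 4
  γ[h; MIN(a)→b](S) → 4
  π[h](γ[h; MIN(a)→b](S)) → 4

== RESULT ==
h
1
5
6
8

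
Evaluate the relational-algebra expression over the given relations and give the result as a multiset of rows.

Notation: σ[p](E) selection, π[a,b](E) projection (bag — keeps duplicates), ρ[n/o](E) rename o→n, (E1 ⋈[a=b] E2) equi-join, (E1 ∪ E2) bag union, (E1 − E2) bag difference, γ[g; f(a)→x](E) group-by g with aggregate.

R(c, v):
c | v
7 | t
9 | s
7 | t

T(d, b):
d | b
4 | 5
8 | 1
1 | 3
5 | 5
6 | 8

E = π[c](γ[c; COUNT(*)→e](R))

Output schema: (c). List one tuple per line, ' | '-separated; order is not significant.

Stepwise |·|:
  R → 3
  γ[c; COUNT(*)→e](R) → 2
  π[c](γ[c; COUNT(*)→e](R)) → 2

== RESULT ==
c
7
9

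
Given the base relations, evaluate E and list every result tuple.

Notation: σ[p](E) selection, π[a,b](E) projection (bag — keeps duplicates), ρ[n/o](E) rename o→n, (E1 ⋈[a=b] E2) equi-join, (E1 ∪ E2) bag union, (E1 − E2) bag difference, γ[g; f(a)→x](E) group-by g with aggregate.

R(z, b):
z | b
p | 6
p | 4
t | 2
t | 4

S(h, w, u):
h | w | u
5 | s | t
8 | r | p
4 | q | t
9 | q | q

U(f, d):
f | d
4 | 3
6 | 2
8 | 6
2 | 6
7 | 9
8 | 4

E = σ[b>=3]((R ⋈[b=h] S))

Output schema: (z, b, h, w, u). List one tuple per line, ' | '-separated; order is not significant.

Subexpression sizes:
  R → 4
  S → 4
  (R ⋈[b=h] S) → 2
  σ[b>=3]((R ⋈[b=h] S)) → 2

== RESULT ==
z | b | h | w | u
p | 4 | 4 | q | t
t | 4 | 4 | q | t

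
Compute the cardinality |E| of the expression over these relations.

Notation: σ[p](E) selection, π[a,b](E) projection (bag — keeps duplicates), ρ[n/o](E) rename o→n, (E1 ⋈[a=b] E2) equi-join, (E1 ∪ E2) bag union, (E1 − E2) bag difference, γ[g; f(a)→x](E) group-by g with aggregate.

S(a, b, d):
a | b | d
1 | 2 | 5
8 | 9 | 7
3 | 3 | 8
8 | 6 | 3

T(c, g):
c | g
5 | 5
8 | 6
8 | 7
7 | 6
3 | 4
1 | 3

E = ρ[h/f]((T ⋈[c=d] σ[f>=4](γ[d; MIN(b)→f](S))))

Subexpression sizes:
  T → 6
  S → 4
  γ[d; MIN(b)→f](S) → 4
  σ[f>=4](γ[d; MIN(b)→f](S)) → 2
  (T ⋈[c=d] σ[f>=4](γ[d; MIN(b)→f](S))) → 2
  ρ[h/f]((T ⋈[c=d] σ[f>=4](γ[d; MIN(b)→f](S)))) → 2

|E| = 2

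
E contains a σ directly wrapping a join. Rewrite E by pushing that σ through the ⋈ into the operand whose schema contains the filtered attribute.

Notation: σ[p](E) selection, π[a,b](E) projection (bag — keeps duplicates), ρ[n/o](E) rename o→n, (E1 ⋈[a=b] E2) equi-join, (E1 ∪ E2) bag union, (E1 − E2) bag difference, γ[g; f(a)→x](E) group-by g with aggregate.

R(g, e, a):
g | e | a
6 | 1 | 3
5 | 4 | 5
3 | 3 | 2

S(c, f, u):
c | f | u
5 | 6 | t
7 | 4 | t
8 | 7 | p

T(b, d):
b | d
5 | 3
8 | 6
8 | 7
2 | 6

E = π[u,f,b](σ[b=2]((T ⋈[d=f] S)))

σ filters on b, owned by the left side.
E' = π[u,f,b]((σ[b=2](T) ⋈[d=f] S))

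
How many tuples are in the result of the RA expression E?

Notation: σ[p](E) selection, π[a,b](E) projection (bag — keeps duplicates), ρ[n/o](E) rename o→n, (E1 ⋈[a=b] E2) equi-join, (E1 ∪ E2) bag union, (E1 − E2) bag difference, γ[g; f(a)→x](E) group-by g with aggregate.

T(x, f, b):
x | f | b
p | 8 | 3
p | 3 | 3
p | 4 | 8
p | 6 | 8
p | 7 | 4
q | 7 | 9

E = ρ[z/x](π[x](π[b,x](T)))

Row counts bottom-up:
  T → 6
  π[b,x](T) → 6
  π[x](π[b,x](T)) → 6
  ρ[z/x](π[x](π[b,x](T))) → 6

|E| = 6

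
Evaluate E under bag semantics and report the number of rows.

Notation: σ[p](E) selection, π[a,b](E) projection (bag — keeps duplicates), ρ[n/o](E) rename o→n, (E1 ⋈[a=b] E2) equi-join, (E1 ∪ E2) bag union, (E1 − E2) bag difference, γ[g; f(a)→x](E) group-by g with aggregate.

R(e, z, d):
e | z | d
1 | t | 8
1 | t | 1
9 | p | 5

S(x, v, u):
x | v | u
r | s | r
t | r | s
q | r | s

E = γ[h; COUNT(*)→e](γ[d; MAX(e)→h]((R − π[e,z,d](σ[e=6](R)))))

Row counts bottom-up:
  R → 3
  R → 3
  σ[e=6](R) → 0
  π[e,z,d](σ[e=6](R)) → 0
  (R − π[e,z,d](σ[e=6](R))) → 3
  γ[d; MAX(e)→h]((R − π[e,z,d](σ[e=6](R)))) → 3
  γ[h; COUNT(*)→e](γ[d; MAX(e)→h]((R − π[e,z,d](σ[e=6](R))))) → 2

|E| = 2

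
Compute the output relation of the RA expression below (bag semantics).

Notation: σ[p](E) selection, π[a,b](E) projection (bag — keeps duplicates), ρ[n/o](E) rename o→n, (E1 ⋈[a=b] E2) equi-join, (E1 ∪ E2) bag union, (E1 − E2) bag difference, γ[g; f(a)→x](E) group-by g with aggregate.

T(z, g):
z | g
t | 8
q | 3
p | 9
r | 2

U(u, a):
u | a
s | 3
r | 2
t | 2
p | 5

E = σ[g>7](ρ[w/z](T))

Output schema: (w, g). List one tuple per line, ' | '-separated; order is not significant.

Row counts bottom-up:
  T → 4
  ρ[w/z](T) → 4
  σ[g>7](ρ[w/z](T)) → 2

== RESULT ==
w | g
p | 9
t | 8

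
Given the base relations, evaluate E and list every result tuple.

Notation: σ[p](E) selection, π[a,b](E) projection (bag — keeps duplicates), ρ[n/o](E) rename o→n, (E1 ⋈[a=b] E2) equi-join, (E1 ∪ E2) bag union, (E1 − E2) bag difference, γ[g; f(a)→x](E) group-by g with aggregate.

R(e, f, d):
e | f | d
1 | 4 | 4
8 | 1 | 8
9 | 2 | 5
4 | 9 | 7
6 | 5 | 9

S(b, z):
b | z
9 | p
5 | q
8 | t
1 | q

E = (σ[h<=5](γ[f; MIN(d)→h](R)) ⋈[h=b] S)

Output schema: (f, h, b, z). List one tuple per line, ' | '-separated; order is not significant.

Subexpression sizes:
  R → 5
  γ[f; MIN(d)→h](R) → 5
  σ[h<=5](γ[f; MIN(d)→h](R)) → 2
  S → 4
  (σ[h<=5](γ[f; MIN(d)→h](R)) ⋈[h=b] S) → 1

== RESULT ==
f | h | b | z
2 | 5 | 5 | q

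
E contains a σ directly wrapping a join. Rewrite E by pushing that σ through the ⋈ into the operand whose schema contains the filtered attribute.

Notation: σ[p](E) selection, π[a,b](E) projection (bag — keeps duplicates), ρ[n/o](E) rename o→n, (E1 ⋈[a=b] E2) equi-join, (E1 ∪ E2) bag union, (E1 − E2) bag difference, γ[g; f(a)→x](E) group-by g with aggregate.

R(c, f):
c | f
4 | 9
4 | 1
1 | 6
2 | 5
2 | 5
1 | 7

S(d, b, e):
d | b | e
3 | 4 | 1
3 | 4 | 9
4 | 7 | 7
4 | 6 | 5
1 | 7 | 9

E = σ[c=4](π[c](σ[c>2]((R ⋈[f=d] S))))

σ filters on c, owned by the left side.
E' = σ[c=4](π[c]((σ[c>2](R) ⋈[f=d] S)))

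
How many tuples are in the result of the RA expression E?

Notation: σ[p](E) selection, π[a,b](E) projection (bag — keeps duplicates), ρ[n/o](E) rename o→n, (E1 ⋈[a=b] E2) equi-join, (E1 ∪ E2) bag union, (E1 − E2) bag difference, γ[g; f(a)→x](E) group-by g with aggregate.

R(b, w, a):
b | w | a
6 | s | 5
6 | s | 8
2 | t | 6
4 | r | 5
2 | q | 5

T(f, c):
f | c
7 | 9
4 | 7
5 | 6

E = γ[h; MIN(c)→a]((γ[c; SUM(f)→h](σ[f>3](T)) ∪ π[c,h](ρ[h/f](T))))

Row counts bottom-up:
  T → 3
  σ[f>3](T) → 3
  γ[c; SUM(f)→h](σ[f>3](T)) → 3
  T → 3
  ρ[h/f](T) → 3
  π[c,h](ρ[h/f](T)) → 3
  (γ[c; SUM(f)→h](σ[f>3](T)) ∪ π[c,h](ρ[h/f](T))) → 6
  γ[h; MIN(c)→a]((γ[c; SUM(f)→h](σ[f>3](T)) ∪ π[c,h](ρ[h/f](T)))) → 3

|E| = 3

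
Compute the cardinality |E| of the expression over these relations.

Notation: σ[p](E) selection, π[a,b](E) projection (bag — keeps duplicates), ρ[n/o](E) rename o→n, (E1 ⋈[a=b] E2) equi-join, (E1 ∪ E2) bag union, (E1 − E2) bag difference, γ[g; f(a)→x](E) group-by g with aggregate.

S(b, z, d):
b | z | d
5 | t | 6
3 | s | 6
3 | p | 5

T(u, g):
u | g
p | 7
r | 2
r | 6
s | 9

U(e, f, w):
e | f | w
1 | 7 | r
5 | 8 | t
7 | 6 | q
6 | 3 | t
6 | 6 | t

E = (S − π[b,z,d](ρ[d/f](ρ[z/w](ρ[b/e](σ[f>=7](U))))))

Subexpression sizes:
  S → 3
  U → 5
  σ[f>=7](U) → 2
  ρ[b/e](σ[f>=7](U)) → 2
  ρ[z/w](ρ[b/e](σ[f>=7](U))) → 2
  ρ[d/f](ρ[z/w](ρ[b/e](σ[f>=7](U)))) → 2
  π[b,z,d](ρ[d/f](ρ[z/w](ρ[b/e](σ[f>=7](U))))) → 2
  (S − π[b,z,d](ρ[d/f](ρ[z/w](ρ[b/e](σ[f>=7](U)))))) → 3

|E| = 3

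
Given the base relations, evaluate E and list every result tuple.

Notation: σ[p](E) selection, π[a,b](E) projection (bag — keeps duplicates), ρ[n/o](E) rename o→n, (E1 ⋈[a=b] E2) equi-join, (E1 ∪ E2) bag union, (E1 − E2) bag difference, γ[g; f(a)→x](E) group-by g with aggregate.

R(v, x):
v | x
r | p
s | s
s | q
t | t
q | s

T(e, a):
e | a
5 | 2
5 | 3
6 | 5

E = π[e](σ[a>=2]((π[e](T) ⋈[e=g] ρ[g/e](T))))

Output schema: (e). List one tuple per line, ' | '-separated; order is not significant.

Row counts bottom-up:
  T → 3
  π[e](T) → 3
  T → 3
  ρ[g/e](T) → 3
  (π[e](T) ⋈[e=g] ρ[g/e](T)) → 5
  σ[a>=2]((π[e](T) ⋈[e=g] ρ[g/e](T))) → 5
  π[e](σ[a>=2]((π[e](T) ⋈[e=g] ρ[g/e](T)))) → 5

== RESULT ==
e
5
5
5
5
6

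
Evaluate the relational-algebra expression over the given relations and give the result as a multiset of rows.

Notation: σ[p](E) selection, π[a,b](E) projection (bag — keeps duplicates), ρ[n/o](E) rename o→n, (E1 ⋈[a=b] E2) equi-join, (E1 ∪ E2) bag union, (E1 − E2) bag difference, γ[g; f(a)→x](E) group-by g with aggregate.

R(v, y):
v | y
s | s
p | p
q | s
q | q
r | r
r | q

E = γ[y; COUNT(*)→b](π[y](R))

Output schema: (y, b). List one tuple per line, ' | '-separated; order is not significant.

Stepwise |·|:
  R → 6
  π[y](R) → 6
  γ[y; COUNT(*)→b](π[y](R)) → 4

== RESULT ==
y | b
p | 1
q | 2
r | 1
s | 2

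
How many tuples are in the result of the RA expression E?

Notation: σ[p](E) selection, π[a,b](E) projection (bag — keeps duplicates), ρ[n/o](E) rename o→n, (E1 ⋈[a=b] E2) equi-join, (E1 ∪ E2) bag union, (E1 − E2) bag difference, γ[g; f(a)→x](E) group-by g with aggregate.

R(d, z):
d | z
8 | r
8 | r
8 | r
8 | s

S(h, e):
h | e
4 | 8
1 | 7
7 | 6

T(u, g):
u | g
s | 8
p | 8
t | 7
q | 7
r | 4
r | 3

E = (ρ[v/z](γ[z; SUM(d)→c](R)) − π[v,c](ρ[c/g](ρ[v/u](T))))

Stepwise |·|:
  R → 4
  γ[z; SUM(d)→c](R) → 2
  ρ[v/z](γ[z; SUM(d)→c](R)) → 2
  T → 6
  ρ[v/u](T) → 6
  ρ[c/g](ρ[v/u](T)) → 6
  π[v,c](ρ[c/g](ρ[v/u](T))) → 6
  (ρ[v/z](γ[z; SUM(d)→c](R)) − π[v,c](ρ[c/g](ρ[v/u](T)))) → 1

|E| = 1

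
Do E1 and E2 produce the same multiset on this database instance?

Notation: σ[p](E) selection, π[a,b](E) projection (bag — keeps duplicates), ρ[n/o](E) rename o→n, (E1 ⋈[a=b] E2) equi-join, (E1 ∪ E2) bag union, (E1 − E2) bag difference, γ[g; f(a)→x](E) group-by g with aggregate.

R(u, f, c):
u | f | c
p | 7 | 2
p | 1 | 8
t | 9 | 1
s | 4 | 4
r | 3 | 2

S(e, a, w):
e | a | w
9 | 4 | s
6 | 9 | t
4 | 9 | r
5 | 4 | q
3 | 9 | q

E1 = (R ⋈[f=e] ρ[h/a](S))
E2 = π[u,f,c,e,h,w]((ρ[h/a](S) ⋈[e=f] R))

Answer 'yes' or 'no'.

E1 subexpression sizes:
  R → 5
  S → 5
  ρ[h/a](S) → 5
  (R ⋈[f=e] ρ[h/a](S)) → 3
E2 subexpression sizes:
  S → 5
  ρ[h/a](S) → 5
  R → 5
  (ρ[h/a](S) ⋈[e=f] R) → 3
  π[u,f,c,e,h,w]((ρ[h/a](S) ⋈[e=f] R)) → 3

E1 and E2 produce the same multiset:
u | f | c | e | h | w
r | 3 | 2 | 3 | 9 | q
s | 4 | 4 | 4 | 9 | r
t | 9 | 1 | 9 | 4 | s

yes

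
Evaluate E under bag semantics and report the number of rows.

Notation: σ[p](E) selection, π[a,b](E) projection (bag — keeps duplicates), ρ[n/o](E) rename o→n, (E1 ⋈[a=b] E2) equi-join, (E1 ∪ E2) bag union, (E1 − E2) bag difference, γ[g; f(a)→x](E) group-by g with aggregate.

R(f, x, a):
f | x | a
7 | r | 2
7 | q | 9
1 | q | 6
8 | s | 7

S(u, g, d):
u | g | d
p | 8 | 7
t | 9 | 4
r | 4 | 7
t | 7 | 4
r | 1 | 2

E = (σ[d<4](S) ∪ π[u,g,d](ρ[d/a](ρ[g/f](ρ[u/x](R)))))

Per-node cardinality:
  S → 5
  σ[d<4](S) → 1
  R → 4
  ρ[u/x](R) → 4
  ρ[g/f](ρ[u/x](R)) → 4
  ρ[d/a](ρ[g/f](ρ[u/x](R))) → 4
  π[u,g,d](ρ[d/a](ρ[g/f](ρ[u/x](R)))) → 4
  (σ[d<4](S) ∪ π[u,g,d](ρ[d/a](ρ[g/f](ρ[u/x](R))))) → 5

|E| = 5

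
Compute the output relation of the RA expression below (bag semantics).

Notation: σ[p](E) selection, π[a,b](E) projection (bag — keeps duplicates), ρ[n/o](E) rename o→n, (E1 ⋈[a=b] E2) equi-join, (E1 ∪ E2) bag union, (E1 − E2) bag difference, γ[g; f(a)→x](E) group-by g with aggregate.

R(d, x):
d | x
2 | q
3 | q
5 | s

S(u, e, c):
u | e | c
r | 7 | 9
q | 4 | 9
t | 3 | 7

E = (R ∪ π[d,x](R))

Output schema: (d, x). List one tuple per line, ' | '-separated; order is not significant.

Subexpression sizes:
  R → 3
  R → 3
  π[d,x](R) → 3
  (R ∪ π[d,x](R)) → 6

== RESULT ==
d | x
2 | q
2 | q
3 | q
3 | q
5 | s
5 | s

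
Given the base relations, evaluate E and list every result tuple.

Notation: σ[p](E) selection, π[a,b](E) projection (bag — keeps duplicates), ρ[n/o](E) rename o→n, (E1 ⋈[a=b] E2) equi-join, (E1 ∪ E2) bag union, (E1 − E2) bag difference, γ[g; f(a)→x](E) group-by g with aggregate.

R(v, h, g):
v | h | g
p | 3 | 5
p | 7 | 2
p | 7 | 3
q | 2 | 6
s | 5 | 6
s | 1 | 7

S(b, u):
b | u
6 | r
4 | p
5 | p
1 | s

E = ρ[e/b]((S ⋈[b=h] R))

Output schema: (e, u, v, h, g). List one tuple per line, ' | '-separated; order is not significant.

Stepwise |·|:
  S → 4
  R → 6
  (S ⋈[b=h] R) → 2
  ρ[e/b]((S ⋈[b=h] R)) → 2

== RESULT ==
e | u | v | h | g
1 | s | s | 1 | 7
5 | p | s | 5 | 6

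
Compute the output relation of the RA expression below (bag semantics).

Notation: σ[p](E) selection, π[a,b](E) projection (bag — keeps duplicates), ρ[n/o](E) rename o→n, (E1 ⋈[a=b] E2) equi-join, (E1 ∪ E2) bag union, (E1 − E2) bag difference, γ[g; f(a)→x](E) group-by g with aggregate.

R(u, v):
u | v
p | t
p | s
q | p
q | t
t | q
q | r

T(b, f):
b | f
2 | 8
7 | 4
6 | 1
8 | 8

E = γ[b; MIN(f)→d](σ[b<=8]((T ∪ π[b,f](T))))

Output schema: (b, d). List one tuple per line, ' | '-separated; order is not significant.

Row counts bottom-up:
  T → 4
  T → 4
  π[b,f](T) → 4
  (T ∪ π[b,f](T)) → 8
  σ[b<=8]((T ∪ π[b,f](T))) → 8
  γ[b; MIN(f)→d](σ[b<=8]((T ∪ π[b,f](T)))) → 4

== RESULT ==
b | d
2 | 8
6 | 1
7 | 4
8 | 8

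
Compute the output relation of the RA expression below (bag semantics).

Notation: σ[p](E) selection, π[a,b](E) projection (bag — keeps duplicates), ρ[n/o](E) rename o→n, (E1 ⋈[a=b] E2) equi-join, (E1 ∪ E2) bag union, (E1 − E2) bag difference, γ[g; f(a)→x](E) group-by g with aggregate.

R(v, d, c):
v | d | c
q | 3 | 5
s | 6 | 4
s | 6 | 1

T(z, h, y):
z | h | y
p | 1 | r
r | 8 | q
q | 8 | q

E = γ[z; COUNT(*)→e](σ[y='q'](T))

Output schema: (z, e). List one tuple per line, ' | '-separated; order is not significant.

Row counts bottom-up:
  T → 3
  σ[y='q'](T) → 2
  γ[z; COUNT(*)→e](σ[y='q'](T)) → 2

== RESULT ==
z | e
q | 1
r | 1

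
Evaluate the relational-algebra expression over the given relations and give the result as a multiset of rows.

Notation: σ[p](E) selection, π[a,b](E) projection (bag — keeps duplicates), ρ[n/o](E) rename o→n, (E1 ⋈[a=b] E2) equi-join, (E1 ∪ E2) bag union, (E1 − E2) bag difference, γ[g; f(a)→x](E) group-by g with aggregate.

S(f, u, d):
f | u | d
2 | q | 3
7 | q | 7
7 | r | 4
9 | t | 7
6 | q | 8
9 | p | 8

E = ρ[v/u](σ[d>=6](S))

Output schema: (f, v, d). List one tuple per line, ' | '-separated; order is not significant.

Row counts bottom-up:
  S → 6
  σ[d>=6](S) → 4
  ρ[v/u](σ[d>=6](S)) → 4

== RESULT ==
f | v | d
6 | q | 8
7 | q | 7
9 | p | 8
9 | t | 7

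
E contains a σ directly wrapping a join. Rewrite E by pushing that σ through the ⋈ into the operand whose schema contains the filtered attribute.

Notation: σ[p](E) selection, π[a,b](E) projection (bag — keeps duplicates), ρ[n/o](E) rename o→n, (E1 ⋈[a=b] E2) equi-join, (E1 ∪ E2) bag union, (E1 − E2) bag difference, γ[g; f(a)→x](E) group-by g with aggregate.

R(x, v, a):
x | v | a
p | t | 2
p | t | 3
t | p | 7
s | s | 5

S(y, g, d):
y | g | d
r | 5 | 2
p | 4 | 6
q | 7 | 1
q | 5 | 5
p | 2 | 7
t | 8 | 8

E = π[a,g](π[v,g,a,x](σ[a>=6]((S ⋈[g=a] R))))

σ filters on a, owned by the right side.
E' = π[a,g](π[v,g,a,x]((S ⋈[g=a] σ[a>=6](R))))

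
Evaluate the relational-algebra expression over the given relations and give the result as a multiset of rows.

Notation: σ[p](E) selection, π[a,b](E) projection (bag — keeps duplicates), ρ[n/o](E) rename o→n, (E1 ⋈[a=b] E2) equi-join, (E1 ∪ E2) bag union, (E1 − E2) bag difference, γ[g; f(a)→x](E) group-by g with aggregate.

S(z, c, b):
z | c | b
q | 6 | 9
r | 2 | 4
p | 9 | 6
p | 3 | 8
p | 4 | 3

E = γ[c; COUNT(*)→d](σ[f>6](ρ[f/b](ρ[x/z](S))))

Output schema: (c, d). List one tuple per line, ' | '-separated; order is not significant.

Per-node cardinality:
  S → 5
  ρ[x/z](S) → 5
  ρ[f/b](ρ[x/z](S)) → 5
  σ[f>6](ρ[f/b](ρ[x/z](S))) → 2
  γ[c; COUNT(*)→d](σ[f>6](ρ[f/b](ρ[x/z](S)))) → 2

== RESULT ==
c | d
3 | 1
6 | 1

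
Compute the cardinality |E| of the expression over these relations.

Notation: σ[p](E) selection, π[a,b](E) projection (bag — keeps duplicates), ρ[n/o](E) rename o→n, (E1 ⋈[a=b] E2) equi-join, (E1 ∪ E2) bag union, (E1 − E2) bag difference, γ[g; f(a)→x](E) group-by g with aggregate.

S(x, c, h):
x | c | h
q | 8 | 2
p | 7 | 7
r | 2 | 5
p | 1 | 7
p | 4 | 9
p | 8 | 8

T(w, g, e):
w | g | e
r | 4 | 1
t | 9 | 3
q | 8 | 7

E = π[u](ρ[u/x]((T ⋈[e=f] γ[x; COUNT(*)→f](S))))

Stepwise |·|:
  T → 3
  S → 6
  γ[x; COUNT(*)→f](S) → 3
  (T ⋈[e=f] γ[x; COUNT(*)→f](S)) → 2
  ρ[u/x]((T ⋈[e=f] γ[x; COUNT(*)→f](S))) → 2
  π[u](ρ[u/x]((T ⋈[e=f] γ[x; COUNT(*)→f](S)))) → 2

|E| = 2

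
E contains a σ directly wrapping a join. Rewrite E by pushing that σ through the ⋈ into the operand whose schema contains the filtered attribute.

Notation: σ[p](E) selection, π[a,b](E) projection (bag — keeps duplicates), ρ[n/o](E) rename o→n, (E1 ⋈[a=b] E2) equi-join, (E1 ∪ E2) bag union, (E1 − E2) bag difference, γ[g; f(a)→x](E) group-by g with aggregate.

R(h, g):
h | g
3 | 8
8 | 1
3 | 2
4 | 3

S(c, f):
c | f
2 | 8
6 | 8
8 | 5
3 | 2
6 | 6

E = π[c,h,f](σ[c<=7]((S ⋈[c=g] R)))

σ filters on c, owned by the left side.
E' = π[c,h,f]((σ[c<=7](S) ⋈[c=g] R))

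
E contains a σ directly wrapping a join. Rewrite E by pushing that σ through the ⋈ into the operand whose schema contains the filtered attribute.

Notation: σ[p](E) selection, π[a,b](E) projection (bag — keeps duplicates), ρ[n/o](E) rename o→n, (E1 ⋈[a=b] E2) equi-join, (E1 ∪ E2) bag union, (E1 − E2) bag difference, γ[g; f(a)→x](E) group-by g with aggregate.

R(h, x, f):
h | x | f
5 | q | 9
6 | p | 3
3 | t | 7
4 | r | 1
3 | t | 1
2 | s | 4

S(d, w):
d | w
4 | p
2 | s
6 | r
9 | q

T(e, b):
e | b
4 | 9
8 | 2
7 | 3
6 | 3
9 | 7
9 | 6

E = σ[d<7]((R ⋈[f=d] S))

σ filters on d, owned by the right side.
E' = (R ⋈[f=d] σ[d<7](S))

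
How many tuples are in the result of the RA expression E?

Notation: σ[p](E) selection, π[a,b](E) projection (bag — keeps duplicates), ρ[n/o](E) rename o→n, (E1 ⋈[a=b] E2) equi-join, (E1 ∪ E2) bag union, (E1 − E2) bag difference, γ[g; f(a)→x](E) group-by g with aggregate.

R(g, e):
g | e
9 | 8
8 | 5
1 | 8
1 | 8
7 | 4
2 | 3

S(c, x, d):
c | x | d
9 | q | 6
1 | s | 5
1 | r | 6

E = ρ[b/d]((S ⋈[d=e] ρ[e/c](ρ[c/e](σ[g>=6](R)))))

Row counts bottom-up:
  S → 3
  R → 6
  σ[g>=6](R) → 3
  ρ[c/e](σ[g>=6](R)) → 3
  ρ[e/c](ρ[c/e](σ[g>=6](R))) → 3
  (S ⋈[d=e] ρ[e/c](ρ[c/e](σ[g>=6](R)))) → 1
  ρ[b/d]((S ⋈[d=e] ρ[e/c](ρ[c/e](σ[g>=6](R))))) → 1

|E| = 1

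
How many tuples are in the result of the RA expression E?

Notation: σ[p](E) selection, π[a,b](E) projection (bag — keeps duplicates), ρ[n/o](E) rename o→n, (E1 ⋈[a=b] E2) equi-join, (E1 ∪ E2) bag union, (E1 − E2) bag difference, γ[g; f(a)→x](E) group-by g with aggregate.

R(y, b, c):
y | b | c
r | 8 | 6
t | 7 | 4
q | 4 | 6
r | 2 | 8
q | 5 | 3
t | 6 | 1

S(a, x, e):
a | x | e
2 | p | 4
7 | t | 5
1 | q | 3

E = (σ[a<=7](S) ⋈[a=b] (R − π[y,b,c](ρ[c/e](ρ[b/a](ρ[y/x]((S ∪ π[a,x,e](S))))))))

Per-node cardinality:
  S → 3
  σ[a<=7](S) → 3
  R → 6
  S → 3
  S → 3
  π[a,x,e](S) → 3
  (S ∪ π[a,x,e](S)) → 6
  ρ[y/x]((S ∪ π[a,x,e](S))) → 6
  ρ[b/a](ρ[y/x]((S ∪ π[a,x,e](S)))) → 6
  ρ[c/e](ρ[b/a](ρ[y/x]((S ∪ π[a,x,e](S))))) → 6
  π[y,b,c](ρ[c/e](ρ[b/a](ρ[y/x]((S ∪ π[a,x,e](S)))))) → 6
  (R − π[y,b,c](ρ[c/e](ρ[b/a](ρ[y/x]((S ∪ π[a,x,e](S))))))) → 6
  (σ[a<=7](S) ⋈[a=b] (R − π[y,b,c](ρ[c/e](ρ[b/a](ρ[y/x]((S ∪ π[a,x,e](S)))))))) → 2

|E| = 2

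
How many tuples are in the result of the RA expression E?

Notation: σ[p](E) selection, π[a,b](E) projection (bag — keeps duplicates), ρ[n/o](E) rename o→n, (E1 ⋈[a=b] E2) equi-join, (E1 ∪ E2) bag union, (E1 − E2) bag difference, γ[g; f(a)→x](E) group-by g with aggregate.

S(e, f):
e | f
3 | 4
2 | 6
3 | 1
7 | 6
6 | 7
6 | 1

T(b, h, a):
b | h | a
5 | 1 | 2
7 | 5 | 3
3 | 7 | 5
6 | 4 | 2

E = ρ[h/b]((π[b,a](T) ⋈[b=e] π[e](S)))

Stepwise |·|:
  T → 4
  π[b,a](T) → 4
  S → 6
  π[e](S) → 6
  (π[b,a](T) ⋈[b=e] π[e](S)) → 5
  ρ[h/b]((π[b,a](T) ⋈[b=e] π[e](S))) → 5

|E| = 5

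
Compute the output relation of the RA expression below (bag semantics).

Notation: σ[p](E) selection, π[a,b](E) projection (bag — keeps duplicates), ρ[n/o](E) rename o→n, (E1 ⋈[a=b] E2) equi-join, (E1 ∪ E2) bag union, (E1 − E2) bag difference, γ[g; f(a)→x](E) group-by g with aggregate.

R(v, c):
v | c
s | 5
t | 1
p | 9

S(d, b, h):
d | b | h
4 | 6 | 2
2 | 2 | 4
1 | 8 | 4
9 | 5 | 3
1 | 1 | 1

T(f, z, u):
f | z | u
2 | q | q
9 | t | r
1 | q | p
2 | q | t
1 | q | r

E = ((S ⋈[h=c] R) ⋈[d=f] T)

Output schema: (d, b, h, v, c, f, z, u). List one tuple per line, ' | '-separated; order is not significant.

Stepwise |·|:
  S → 5
  R → 3
  (S ⋈[h=c] R) → 1
  T → 5
  ((S ⋈[h=c] R) ⋈[d=f] T) → 2

== RESULT ==
d | b | h | v | c | f | z | u
1 | 1 | 1 | t | 1 | 1 | q | p
1 | 1 | 1 | t | 1 | 1 | q | r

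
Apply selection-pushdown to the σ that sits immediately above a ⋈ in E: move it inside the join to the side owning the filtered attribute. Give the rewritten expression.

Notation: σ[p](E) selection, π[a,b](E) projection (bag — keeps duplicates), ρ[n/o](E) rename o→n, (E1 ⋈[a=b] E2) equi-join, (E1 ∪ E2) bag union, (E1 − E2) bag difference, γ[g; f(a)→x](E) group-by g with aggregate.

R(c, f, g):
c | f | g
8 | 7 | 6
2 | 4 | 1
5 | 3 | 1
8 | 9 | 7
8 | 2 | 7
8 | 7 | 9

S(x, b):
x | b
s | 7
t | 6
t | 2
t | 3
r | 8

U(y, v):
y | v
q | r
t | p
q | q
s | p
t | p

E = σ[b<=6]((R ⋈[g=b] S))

σ filters on b, owned by the right side.
E' = (R ⋈[g=b] σ[b<=6](S))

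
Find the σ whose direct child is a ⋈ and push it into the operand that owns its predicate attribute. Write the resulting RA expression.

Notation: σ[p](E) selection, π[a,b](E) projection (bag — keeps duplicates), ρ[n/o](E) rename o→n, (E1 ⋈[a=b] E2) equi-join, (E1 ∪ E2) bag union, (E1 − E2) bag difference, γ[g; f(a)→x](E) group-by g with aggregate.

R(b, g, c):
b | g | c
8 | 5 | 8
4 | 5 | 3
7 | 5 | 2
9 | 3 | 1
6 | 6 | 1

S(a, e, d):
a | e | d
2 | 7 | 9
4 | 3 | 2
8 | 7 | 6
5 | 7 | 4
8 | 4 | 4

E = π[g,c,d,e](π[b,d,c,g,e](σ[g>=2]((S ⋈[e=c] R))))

σ filters on g, owned by the right side.
E' = π[g,c,d,e](π[b,d,c,g,e]((S ⋈[e=c] σ[g>=2](R))))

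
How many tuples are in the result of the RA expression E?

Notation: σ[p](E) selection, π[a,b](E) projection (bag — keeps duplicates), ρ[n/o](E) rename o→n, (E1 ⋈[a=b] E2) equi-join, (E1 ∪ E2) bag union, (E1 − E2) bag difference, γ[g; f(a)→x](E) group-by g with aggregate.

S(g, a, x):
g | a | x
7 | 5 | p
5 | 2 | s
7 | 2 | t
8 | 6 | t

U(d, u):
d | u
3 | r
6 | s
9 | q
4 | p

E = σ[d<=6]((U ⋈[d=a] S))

Row counts bottom-up:
  U → 4
  S → 4
  (U ⋈[d=a] S) → 1
  σ[d<=6]((U ⋈[d=a] S)) → 1

|E| = 1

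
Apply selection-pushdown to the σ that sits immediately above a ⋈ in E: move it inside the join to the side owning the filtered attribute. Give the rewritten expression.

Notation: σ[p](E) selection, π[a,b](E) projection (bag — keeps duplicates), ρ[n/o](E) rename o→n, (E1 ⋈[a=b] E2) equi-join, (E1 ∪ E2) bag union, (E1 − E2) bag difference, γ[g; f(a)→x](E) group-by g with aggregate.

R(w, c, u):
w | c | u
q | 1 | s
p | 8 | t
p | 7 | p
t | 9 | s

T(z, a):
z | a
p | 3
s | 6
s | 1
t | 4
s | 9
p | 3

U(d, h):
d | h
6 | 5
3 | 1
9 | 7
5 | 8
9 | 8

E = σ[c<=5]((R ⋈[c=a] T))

σ filters on c, owned by the left side.
E' = (σ[c<=5](R) ⋈[c=a] T)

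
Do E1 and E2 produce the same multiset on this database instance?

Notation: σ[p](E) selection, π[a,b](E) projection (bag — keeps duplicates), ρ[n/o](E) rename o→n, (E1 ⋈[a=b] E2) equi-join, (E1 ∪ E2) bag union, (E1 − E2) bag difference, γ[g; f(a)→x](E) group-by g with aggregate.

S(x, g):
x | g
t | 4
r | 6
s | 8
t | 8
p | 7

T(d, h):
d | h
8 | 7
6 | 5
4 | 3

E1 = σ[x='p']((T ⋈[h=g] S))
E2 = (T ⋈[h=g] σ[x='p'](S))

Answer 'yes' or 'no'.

E1 per-node cardinality:
  T → 3
  S → 5
  (T ⋈[h=g] S) → 1
  σ[x='p']((T ⋈[h=g] S)) → 1
E2 per-node cardinality:
  T → 3
  S → 5
  σ[x='p'](S) → 1
  (T ⋈[h=g] σ[x='p'](S)) → 1

E1 and E2 produce the same multiset:
d | h | x | g
8 | 7 | p | 7

yes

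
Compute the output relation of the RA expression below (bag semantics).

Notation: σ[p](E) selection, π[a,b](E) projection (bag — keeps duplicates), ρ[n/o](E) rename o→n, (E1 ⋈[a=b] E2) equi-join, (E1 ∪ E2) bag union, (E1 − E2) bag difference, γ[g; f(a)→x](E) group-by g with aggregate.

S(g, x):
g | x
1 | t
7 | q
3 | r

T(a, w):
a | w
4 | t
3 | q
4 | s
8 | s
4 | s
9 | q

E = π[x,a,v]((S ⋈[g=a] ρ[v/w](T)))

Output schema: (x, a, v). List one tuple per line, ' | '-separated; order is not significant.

Subexpression sizes:
  S → 3
  T → 6
  ρ[v/w](T) → 6
  (S ⋈[g=a] ρ[v/w](T)) → 1
  π[x,a,v]((S ⋈[g=a] ρ[v/w](T))) → 1

== RESULT ==
x | a | v
r | 3 | q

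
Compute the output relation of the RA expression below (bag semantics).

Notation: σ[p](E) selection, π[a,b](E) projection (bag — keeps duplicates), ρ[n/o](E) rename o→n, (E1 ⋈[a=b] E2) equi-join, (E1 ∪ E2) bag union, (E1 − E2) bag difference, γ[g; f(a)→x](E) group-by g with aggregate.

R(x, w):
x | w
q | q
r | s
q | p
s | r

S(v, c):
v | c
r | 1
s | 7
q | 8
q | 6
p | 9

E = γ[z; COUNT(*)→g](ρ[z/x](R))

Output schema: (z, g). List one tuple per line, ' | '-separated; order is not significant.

Row counts bottom-up:
  R → 4
  ρ[z/x](R) → 4
  γ[z; COUNT(*)→g](ρ[z/x](R)) → 3

== RESULT ==
z | g
q | 2
r | 1
s | 1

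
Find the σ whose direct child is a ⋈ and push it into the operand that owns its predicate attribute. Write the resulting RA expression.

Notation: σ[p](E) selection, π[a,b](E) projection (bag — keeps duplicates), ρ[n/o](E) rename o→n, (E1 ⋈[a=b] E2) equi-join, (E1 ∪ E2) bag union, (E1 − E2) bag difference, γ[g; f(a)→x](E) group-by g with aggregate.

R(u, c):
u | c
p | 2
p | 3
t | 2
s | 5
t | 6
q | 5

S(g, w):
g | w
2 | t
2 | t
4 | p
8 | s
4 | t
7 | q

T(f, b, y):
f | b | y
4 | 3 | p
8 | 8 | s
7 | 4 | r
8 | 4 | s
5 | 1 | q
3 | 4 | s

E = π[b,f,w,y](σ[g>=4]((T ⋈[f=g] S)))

σ filters on g, owned by the right side.
E' = π[b,f,w,y]((T ⋈[f=g] σ[g>=4](S)))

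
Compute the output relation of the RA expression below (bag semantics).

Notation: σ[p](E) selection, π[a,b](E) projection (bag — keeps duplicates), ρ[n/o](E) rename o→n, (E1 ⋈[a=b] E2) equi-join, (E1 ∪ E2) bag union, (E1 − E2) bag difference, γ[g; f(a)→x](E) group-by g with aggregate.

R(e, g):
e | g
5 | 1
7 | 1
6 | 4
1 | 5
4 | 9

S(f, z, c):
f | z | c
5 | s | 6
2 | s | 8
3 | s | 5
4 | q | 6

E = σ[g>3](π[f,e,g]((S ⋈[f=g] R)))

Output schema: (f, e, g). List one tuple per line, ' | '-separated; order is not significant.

Stepwise |·|:
  S → 4
  R → 5
  (S ⋈[f=g] R) → 2
  π[f,e,g]((S ⋈[f=g] R)) → 2
  σ[g>3](π[f,e,g]((S ⋈[f=g] R))) → 2

== RESULT ==
f | e | g
4 | 6 | 4
5 | 1 | 5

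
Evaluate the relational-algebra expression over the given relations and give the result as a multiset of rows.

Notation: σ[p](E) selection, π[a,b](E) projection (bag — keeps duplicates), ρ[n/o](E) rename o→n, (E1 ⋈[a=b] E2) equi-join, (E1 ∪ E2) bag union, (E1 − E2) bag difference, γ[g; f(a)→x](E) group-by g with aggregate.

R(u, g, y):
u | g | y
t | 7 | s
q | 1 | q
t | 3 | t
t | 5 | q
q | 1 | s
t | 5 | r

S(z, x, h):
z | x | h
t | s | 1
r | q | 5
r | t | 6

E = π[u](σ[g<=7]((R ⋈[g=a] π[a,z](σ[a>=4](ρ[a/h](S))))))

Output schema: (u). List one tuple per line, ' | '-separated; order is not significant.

Subexpression sizes:
  R → 6
  S → 3
  ρ[a/h](S) → 3
  σ[a>=4](ρ[a/h](S)) → 2
  π[a,z](σ[a>=4](ρ[a/h](S))) → 2
  (R ⋈[g=a] π[a,z](σ[a>=4](ρ[a/h](S)))) → 2
  σ[g<=7]((R ⋈[g=a] π[a,z](σ[a>=4](ρ[a/h](S))))) → 2
  π[u](σ[g<=7]((R ⋈[g=a] π[a,z](σ[a>=4](ρ[a/h](S)))))) → 2

== RESULT ==
u
t
t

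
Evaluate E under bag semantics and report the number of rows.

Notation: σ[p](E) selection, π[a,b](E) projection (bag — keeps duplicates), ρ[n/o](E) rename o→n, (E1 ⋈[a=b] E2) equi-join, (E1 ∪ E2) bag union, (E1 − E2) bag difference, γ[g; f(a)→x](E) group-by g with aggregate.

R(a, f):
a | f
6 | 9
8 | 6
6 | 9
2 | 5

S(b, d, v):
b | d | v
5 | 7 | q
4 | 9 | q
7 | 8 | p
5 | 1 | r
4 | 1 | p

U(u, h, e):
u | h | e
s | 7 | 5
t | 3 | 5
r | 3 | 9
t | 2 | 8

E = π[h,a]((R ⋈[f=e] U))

Stepwise |·|:
  R → 4
  U → 4
  (R ⋈[f=e] U) → 4
  π[h,a]((R ⋈[f=e] U)) → 4

|E| = 4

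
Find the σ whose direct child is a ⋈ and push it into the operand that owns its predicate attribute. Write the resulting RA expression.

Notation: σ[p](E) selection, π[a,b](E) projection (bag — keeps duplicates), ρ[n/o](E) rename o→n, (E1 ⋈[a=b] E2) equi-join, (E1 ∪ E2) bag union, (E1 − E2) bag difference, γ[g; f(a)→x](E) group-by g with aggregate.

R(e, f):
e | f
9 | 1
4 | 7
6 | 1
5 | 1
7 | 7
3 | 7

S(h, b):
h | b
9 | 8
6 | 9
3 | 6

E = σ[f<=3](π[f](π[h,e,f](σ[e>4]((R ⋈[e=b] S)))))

σ filters on e, owned by the left side.
E' = σ[f<=3](π[f](π[h,e,f]((σ[e>4](R) ⋈[e=b] S))))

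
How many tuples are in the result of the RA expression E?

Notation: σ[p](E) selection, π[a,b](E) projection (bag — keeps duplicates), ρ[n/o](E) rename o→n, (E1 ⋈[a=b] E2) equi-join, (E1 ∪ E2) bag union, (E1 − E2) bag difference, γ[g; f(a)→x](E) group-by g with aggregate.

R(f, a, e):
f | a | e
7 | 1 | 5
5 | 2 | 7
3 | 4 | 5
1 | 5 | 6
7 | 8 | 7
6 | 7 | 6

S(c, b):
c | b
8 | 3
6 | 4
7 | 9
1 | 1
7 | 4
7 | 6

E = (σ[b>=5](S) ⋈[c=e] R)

Per-node cardinality:
  S → 6
  σ[b>=5](S) → 2
  R → 6
  (σ[b>=5](S) ⋈[c=e] R) → 4

|E| = 4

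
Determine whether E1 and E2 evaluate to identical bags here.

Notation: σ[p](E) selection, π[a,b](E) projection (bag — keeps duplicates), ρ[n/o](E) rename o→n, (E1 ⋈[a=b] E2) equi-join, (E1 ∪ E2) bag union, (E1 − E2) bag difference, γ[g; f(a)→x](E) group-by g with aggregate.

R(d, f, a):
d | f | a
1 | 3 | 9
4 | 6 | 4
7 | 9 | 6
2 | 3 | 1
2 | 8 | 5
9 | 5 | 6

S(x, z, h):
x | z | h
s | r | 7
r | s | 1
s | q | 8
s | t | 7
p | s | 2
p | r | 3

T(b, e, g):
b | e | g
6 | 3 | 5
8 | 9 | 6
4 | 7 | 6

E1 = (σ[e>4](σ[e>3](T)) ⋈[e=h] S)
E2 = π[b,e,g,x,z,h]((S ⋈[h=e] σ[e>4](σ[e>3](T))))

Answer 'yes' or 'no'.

E1 subexpression sizes:
  T → 3
  σ[e>3](T) → 2
  σ[e>4](σ[e>3](T)) → 2
  S → 6
  (σ[e>4](σ[e>3](T)) ⋈[e=h] S) → 2
E2 subexpression sizes:
  S → 6
  T → 3
  σ[e>3](T) → 2
  σ[e>4](σ[e>3](T)) → 2
  (S ⋈[h=e] σ[e>4](σ[e>3](T))) → 2
  π[b,e,g,x,z,h]((S ⋈[h=e] σ[e>4](σ[e>3](T)))) → 2

E1 and E2 produce the same multiset:
b | e | g | x | z | h
4 | 7 | 6 | s | r | 7
4 | 7 | 6 | s | t | 7

yes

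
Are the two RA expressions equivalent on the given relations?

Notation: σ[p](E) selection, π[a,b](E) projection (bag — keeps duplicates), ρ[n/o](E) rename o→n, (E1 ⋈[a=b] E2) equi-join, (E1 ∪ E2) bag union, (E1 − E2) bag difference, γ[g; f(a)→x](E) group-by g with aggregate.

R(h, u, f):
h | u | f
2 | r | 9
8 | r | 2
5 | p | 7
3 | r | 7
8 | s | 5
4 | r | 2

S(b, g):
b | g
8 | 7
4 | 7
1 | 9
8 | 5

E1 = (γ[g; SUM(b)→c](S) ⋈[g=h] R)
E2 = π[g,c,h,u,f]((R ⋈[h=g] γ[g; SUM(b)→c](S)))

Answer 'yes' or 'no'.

E1 stepwise |·|:
  S → 4
  γ[g; SUM(b)→c](S) → 3
  R → 6
  (γ[g; SUM(b)→c](S) ⋈[g=h] R) → 1
E2 stepwise |·|:
  R → 6
  S → 4
  γ[g; SUM(b)→c](S) → 3
  (R ⋈[h=g] γ[g; SUM(b)→c](S)) → 1
  π[g,c,h,u,f]((R ⋈[h=g] γ[g; SUM(b)→c](S))) → 1

E1 and E2 produce the same multiset:
g | c | h | u | f
5 | 8 | 5 | p | 7

yes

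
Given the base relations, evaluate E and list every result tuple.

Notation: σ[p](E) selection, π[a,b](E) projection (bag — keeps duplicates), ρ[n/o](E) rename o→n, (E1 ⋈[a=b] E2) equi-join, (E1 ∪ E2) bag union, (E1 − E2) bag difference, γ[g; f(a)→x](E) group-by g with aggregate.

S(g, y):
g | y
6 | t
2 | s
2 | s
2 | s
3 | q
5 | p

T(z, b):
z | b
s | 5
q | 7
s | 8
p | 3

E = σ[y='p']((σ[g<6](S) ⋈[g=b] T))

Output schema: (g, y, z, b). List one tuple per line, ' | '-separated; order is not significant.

Stepwise |·|:
  S → 6
  σ[g<6](S) → 5
  T → 4
  (σ[g<6](S) ⋈[g=b] T) → 2
  σ[y='p']((σ[g<6](S) ⋈[g=b] T)) → 1

== RESULT ==
g | y | z | b
5 | p | s | 5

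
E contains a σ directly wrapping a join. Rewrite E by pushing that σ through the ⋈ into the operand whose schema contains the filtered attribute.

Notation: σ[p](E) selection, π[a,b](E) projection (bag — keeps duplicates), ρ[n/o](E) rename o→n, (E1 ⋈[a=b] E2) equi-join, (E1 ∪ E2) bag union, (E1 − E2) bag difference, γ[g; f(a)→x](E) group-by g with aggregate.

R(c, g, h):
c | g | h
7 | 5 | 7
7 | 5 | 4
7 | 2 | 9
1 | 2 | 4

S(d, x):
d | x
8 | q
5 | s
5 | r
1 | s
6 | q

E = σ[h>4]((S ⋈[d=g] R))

σ filters on h, owned by the right side.
E' = (S ⋈[d=g] σ[h>4](R))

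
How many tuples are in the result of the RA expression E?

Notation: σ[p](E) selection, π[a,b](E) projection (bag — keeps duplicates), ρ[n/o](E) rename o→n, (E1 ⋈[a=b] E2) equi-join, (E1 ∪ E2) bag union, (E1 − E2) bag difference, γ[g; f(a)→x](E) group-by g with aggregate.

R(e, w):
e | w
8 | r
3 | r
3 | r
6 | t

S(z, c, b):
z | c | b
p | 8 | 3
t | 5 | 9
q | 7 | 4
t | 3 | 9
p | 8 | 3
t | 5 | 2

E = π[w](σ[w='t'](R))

Stepwise |·|:
  R → 4
  σ[w='t'](R) → 1
  π[w](σ[w='t'](R)) → 1

|E| = 1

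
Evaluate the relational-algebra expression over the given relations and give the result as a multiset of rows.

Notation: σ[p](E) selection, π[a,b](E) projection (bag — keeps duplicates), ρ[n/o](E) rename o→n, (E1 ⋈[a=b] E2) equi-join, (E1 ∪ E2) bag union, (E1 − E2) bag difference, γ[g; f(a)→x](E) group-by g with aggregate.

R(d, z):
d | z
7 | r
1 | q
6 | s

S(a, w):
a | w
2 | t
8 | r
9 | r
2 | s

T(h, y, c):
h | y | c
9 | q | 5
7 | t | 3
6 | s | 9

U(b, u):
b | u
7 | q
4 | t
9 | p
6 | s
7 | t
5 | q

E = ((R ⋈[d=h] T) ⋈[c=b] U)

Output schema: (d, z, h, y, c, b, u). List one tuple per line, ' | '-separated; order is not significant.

Per-node cardinality:
  R → 3
  T → 3
  (R ⋈[d=h] T) → 2
  U → 6
  ((R ⋈[d=h] T) ⋈[c=b] U) → 1

== RESULT ==
d | z | h | y | c | b | u
6 | s | 6 | s | 9 | 9 | p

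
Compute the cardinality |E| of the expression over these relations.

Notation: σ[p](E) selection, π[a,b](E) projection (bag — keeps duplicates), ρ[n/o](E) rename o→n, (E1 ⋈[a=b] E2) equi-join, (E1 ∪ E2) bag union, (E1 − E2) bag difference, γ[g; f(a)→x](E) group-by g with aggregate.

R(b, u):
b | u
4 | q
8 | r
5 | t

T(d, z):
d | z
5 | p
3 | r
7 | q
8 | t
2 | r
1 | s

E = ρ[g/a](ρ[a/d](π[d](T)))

Stepwise |·|:
  T → 6
  π[d](T) → 6
  ρ[a/d](π[d](T)) → 6
  ρ[g/a](ρ[a/d](π[d](T))) → 6

|E| = 6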